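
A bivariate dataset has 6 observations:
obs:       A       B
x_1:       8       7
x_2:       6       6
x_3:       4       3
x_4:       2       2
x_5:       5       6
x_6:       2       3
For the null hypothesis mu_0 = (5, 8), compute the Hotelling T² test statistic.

Step 1 — sample mean vector:
  mean(A) = (8 + 6 + 4 + 2 + 5 + 2) / 6 = 27/6 = 4.5
  mean(B) = (7 + 6 + 3 + 2 + 6 + 3) / 6 = 27/6 = 4.5
  x̄ = (4.5, 4.5),  deviation x̄ - mu_0 = (4.5, 4.5) - (5, 8) = (-0.5, -3.5).

Step 2 — sample covariance matrix, S[i,j] = (1/(n-1)) · Σ_k (x_{k,i} - mean_i) · (x_{k,j} - mean_j), divisor n-1 = 5:
  S[A,A] = ((3.5)·(3.5) + (1.5)·(1.5) + (-0.5)·(-0.5) + (-2.5)·(-2.5) + (0.5)·(0.5) + (-2.5)·(-2.5)) / 5 = 27.5/5 = 5.5
  S[A,B] = ((3.5)·(2.5) + (1.5)·(1.5) + (-0.5)·(-1.5) + (-2.5)·(-2.5) + (0.5)·(1.5) + (-2.5)·(-1.5)) / 5 = 22.5/5 = 4.5
  S[B,B] = ((2.5)·(2.5) + (1.5)·(1.5) + (-1.5)·(-1.5) + (-2.5)·(-2.5) + (1.5)·(1.5) + (-1.5)·(-1.5)) / 5 = 21.5/5 = 4.3
  S = [[5.5, 4.5],
 [4.5, 4.3]].

Step 3 — invert S. det(S) = 5.5·4.3 - (4.5)² = 3.4.
  S^{-1} = (1/det) · [[d, -b], [-b, a]] = [[1.2647, -1.3235],
 [-1.3235, 1.6176]].

Step 4 — quadratic form (x̄ - mu_0)^T · S^{-1} · (x̄ - mu_0):
  S^{-1} · (x̄ - mu_0) = (4, -5),
  (x̄ - mu_0)^T · [...] = (-0.5)·(4) + (-3.5)·(-5) = 15.5.

Step 5 — scale by n: T² = 6 · 15.5 = 93.

T² ≈ 93


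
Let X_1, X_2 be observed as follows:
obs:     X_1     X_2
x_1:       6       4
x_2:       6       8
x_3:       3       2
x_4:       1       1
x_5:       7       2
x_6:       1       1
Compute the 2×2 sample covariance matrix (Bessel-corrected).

Step 1 — column means:
  mean(X_1) = (6 + 6 + 3 + 1 + 7 + 1) / 6 = 24/6 = 4
  mean(X_2) = (4 + 8 + 2 + 1 + 2 + 1) / 6 = 18/6 = 3

Step 2 — sample covariance S[i,j] = (1/(n-1)) · Σ_k (x_{k,i} - mean_i) · (x_{k,j} - mean_j), with n-1 = 5.
  S[X_1,X_1] = ((2)·(2) + (2)·(2) + (-1)·(-1) + (-3)·(-3) + (3)·(3) + (-3)·(-3)) / 5 = 36/5 = 7.2
  S[X_1,X_2] = ((2)·(1) + (2)·(5) + (-1)·(-1) + (-3)·(-2) + (3)·(-1) + (-3)·(-2)) / 5 = 22/5 = 4.4
  S[X_2,X_2] = ((1)·(1) + (5)·(5) + (-1)·(-1) + (-2)·(-2) + (-1)·(-1) + (-2)·(-2)) / 5 = 36/5 = 7.2

S is symmetric (S[j,i] = S[i,j]). Assembling:

S = [[7.2, 4.4],
 [4.4, 7.2]]


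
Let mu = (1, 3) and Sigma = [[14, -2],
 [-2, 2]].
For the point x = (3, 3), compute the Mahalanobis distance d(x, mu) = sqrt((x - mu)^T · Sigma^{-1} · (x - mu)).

Step 1 — centre the observation: (x - mu) = (2, 0).

Step 2 — invert Sigma. det(Sigma) = 14·2 - (-2)² = 24.
  Sigma^{-1} = (1/det) · [[d, -b], [-b, a]] = [[0.0833, 0.0833],
 [0.0833, 0.5833]].

Step 3 — form the quadratic (x - mu)^T · Sigma^{-1} · (x - mu):
  Sigma^{-1} · (x - mu) = (0.1667, 0.1667).
  (x - mu)^T · [Sigma^{-1} · (x - mu)] = (2)·(0.1667) + (0)·(0.1667) = 0.3333.

Step 4 — take square root: d = √(0.3333) ≈ 0.5774.

d(x, mu) = √(0.3333) ≈ 0.5774


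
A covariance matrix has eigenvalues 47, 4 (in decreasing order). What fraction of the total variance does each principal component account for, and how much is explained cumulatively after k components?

Step 1 — total variance = trace(Sigma) = Σ λ_i = 47 + 4 = 51.

Step 2 — fraction explained by component i = λ_i / Σ λ:
  PC1: 47/51 = 0.9216
  PC2: 4/51 = 0.0784

Step 3 — cumulative fraction after k components = (λ_1 + ... + λ_k) / Σ λ:
  k = 1: 47/51 = 0.9216
  k = 2: (47 + 4)/51 = 51/51 = 1

Summary (fraction, with percent):

explained: PC1 0.9216 (92.16%), PC2 0.0784 (7.84%);  cumulative: 0.9216, 1


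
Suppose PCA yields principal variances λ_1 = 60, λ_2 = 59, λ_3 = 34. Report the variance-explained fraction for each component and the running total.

Step 1 — total variance = trace(Sigma) = Σ λ_i = 60 + 59 + 34 = 153.

Step 2 — fraction explained by component i = λ_i / Σ λ:
  PC1: 60/153 = 0.3922
  PC2: 59/153 = 0.3856
  PC3: 34/153 = 0.2222

Step 3 — cumulative fraction after k components = (λ_1 + ... + λ_k) / Σ λ:
  k = 1: 60/153 = 0.3922
  k = 2: (60 + 59)/153 = 119/153 = 0.7778
  k = 3: (60 + 59 + 34)/153 = 153/153 = 1

Summary (fraction, with percent):

explained: PC1 0.3922 (39.22%), PC2 0.3856 (38.56%), PC3 0.2222 (22.22%);  cumulative: 0.3922, 0.7778, 1


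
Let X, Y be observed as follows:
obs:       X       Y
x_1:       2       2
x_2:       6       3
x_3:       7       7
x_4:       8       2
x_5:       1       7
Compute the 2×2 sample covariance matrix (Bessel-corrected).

Step 1 — column means:
  mean(X) = (2 + 6 + 7 + 8 + 1) / 5 = 24/5 = 4.8
  mean(Y) = (2 + 3 + 7 + 2 + 7) / 5 = 21/5 = 4.2

Step 2 — sample covariance S[i,j] = (1/(n-1)) · Σ_k (x_{k,i} - mean_i) · (x_{k,j} - mean_j), with n-1 = 4.
  S[X,X] = ((-2.8)·(-2.8) + (1.2)·(1.2) + (2.2)·(2.2) + (3.2)·(3.2) + (-3.8)·(-3.8)) / 4 = 38.8/4 = 9.7
  S[X,Y] = ((-2.8)·(-2.2) + (1.2)·(-1.2) + (2.2)·(2.8) + (3.2)·(-2.2) + (-3.8)·(2.8)) / 4 = -6.8/4 = -1.7
  S[Y,Y] = ((-2.2)·(-2.2) + (-1.2)·(-1.2) + (2.8)·(2.8) + (-2.2)·(-2.2) + (2.8)·(2.8)) / 4 = 26.8/4 = 6.7

S is symmetric (S[j,i] = S[i,j]). Assembling:

S = [[9.7, -1.7],
 [-1.7, 6.7]]


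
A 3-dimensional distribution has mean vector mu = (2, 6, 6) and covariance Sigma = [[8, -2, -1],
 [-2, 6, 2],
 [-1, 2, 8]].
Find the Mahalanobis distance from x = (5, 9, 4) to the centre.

Step 1 — centre the observation: (x - mu) = (3, 3, -2).

Step 2 — invert Sigma (cofactor / det for 3×3, or solve directly):
  Sigma^{-1} = [[0.1366, 0.0435, 0.0062],
 [0.0435, 0.1957, -0.0435],
 [0.0062, -0.0435, 0.1366]].

Step 3 — form the quadratic (x - mu)^T · Sigma^{-1} · (x - mu):
  Sigma^{-1} · (x - mu) = (0.528, 0.8043, -0.3851).
  (x - mu)^T · [Sigma^{-1} · (x - mu)] = (3)·(0.528) + (3)·(0.8043) + (-2)·(-0.3851) = 4.7671.

Step 4 — take square root: d = √(4.7671) ≈ 2.1834.

d(x, mu) = √(4.7671) ≈ 2.1834


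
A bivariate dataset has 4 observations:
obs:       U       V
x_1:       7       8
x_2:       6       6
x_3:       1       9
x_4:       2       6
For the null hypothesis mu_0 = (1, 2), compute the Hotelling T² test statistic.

Step 1 — sample mean vector:
  mean(U) = (7 + 6 + 1 + 2) / 4 = 16/4 = 4
  mean(V) = (8 + 6 + 9 + 6) / 4 = 29/4 = 7.25
  x̄ = (4, 7.25),  deviation x̄ - mu_0 = (4, 7.25) - (1, 2) = (3, 5.25).

Step 2 — sample covariance matrix, S[i,j] = (1/(n-1)) · Σ_k (x_{k,i} - mean_i) · (x_{k,j} - mean_j), divisor n-1 = 3:
  S[U,U] = ((3)·(3) + (2)·(2) + (-3)·(-3) + (-2)·(-2)) / 3 = 26/3 = 8.6667
  S[U,V] = ((3)·(0.75) + (2)·(-1.25) + (-3)·(1.75) + (-2)·(-1.25)) / 3 = -3/3 = -1
  S[V,V] = ((0.75)·(0.75) + (-1.25)·(-1.25) + (1.75)·(1.75) + (-1.25)·(-1.25)) / 3 = 6.75/3 = 2.25
  S = [[8.6667, -1],
 [-1, 2.25]].

Step 3 — invert S. det(S) = 8.6667·2.25 - (-1)² = 18.5.
  S^{-1} = (1/det) · [[d, -b], [-b, a]] = [[0.1216, 0.0541],
 [0.0541, 0.4685]].

Step 4 — quadratic form (x̄ - mu_0)^T · S^{-1} · (x̄ - mu_0):
  S^{-1} · (x̄ - mu_0) = (0.6486, 2.6216),
  (x̄ - mu_0)^T · [...] = (3)·(0.6486) + (5.25)·(2.6216) = 15.7095.

Step 5 — scale by n: T² = 4 · 15.7095 = 62.8378.

T² ≈ 62.8378


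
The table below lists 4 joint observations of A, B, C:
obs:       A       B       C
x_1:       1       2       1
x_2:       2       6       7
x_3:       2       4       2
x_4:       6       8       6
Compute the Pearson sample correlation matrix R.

Step 1 — column means:
  mean(A) = (1 + 2 + 2 + 6) / 4 = 11/4 = 2.75
  mean(B) = (2 + 6 + 4 + 8) / 4 = 20/4 = 5
  mean(C) = (1 + 7 + 2 + 6) / 4 = 16/4 = 4

Step 2 — sample variances and covariances s[i,j] = (1/(n-1)) · Σ_k (x_{k,i} - mean_i) · (x_{k,j} - mean_j), with n-1 = 3:
  s[A,A] = ((-1.75)·(-1.75) + (-0.75)·(-0.75) + (-0.75)·(-0.75) + (3.25)·(3.25)) / 3 = 14.75/3 = 4.9167
  s[A,B] = ((-1.75)·(-3) + (-0.75)·(1) + (-0.75)·(-1) + (3.25)·(3)) / 3 = 15/3 = 5
  s[A,C] = ((-1.75)·(-3) + (-0.75)·(3) + (-0.75)·(-2) + (3.25)·(2)) / 3 = 11/3 = 3.6667
  s[B,B] = ((-3)·(-3) + (1)·(1) + (-1)·(-1) + (3)·(3)) / 3 = 20/3 = 6.6667
  s[B,C] = ((-3)·(-3) + (1)·(3) + (-1)·(-2) + (3)·(2)) / 3 = 20/3 = 6.6667
  s[C,C] = ((-3)·(-3) + (3)·(3) + (-2)·(-2) + (2)·(2)) / 3 = 26/3 = 8.6667
  Sample standard deviations s_i = √(s[i,i]):
  s(A) = √(4.9167) = 2.2174
  s(B) = √(6.6667) = 2.582
  s(C) = √(8.6667) = 2.9439

Step 3 — r_{ij} = s_{ij} / (s_i · s_j):
  r[A,A] = 1 (diagonal).
  r[A,B] = 5 / (2.2174 · 2.582) = 5 / 5.7252 = 0.8733
  r[A,C] = 3.6667 / (2.2174 · 2.9439) = 3.6667 / 6.5277 = 0.5617
  r[B,B] = 1 (diagonal).
  r[B,C] = 6.6667 / (2.582 · 2.9439) = 6.6667 / 7.6012 = 0.8771
  r[C,C] = 1 (diagonal).

R is symmetric with unit diagonal. Assembling:

R = [[1, 0.8733, 0.5617],
 [0.8733, 1, 0.8771],
 [0.5617, 0.8771, 1]]


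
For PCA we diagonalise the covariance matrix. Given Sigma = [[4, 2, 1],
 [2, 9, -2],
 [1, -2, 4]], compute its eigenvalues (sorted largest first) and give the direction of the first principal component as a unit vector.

Step 1 — characteristic polynomial p(λ) = det(λI - Sigma) = λ³ - tr·λ² + c_1·λ - det, where tr = trace, c_1 = sum of the principal 2×2 minors, det = det(Sigma):
  tr = 4 + 9 + 4 = 17,
  c_1 = (4·9 - (2)²) + (4·4 - (1)²) + (9·4 - (-2)²) = 32 + 15 + 32 = 79,
  det = 4·(9·4 - (-2)²) - (2)·((2)·4 - (-2)·(1)) + (1)·((2)·(-2) - 9·(1)) = 4·(32) - (2)·(10) + (1)·(-13) = 95.
  So p(λ) = λ³ - 17λ² + 79λ - 95.
Step 2 — look for an integer root (rational root theorem: any rational root is an integer divisor of 95). Testing λ = 5:
  p(5) = 125 - 425 + 395 - 95 = 0  ✓
  Dividing out (λ - 5): p(λ) = (λ - 5)(λ² - 12λ + 19).
Step 3 — remaining eigenvalues from the quadratic λ² - 12λ + 19 = 0:
  Δ = 12² - 4·19 = 144 - 76 = 68,  λ = (12 ± √68)/2 = (12 ± 8.2462)/2 ≈ 10.1231 or 1.8769.
  Sorted: λ_1 = 10.1231,  λ_2 = 5,  λ_3 = 1.8769  (check: sum = 17 = tr ✓).

Step 4 — unit eigenvector for λ_1 ≈ 10.1231: v spans the null space of (Sigma - λ_1 I), whose rows are
  r_1 = (-6.1231, 2, 1),  r_2 = (2, -1.1231, -2),  r_3 = (1, -2, -6.1231).
  v is orthogonal to every row, so take v ∝ r_1 × r_2 = ((2)·(-2) - (1)·(-1.1231), (1)·(2) - (-6.1231)·(-2), (-6.1231)·(-1.1231) - (2)·(2)) ≈ (-2.8769, -10.2462, 2.8769).
  Rescale (multiply by -1 so the first nonzero entry is positive): u = (2.8769, 10.2462, -2.8769).
  ||u|| = √((2.8769)² + (10.2462)² + (-2.8769)²) = √(121.5379) ≈ 11.0244,  v_1 = u/||u|| ≈ (0.261, 0.9294, -0.261) (||v_1|| = 1).

λ_1 = 10.1231,  λ_2 = 5,  λ_3 = 1.8769;  v_1 ≈ (0.261, 0.9294, -0.261)


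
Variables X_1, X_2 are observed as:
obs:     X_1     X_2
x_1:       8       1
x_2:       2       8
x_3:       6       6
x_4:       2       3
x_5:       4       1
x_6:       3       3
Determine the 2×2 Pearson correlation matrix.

Step 1 — column means:
  mean(X_1) = (8 + 2 + 6 + 2 + 4 + 3) / 6 = 25/6 = 4.1667
  mean(X_2) = (1 + 8 + 6 + 3 + 1 + 3) / 6 = 22/6 = 3.6667

Step 2 — sample variances and covariances s[i,j] = (1/(n-1)) · Σ_k (x_{k,i} - mean_i) · (x_{k,j} - mean_j), with n-1 = 5:
  s[X_1,X_1] = ((3.8333)·(3.8333) + (-2.1667)·(-2.1667) + (1.8333)·(1.8333) + (-2.1667)·(-2.1667) + (-0.1667)·(-0.1667) + (-1.1667)·(-1.1667)) / 5 = 28.8333/5 = 5.7667
  s[X_1,X_2] = ((3.8333)·(-2.6667) + (-2.1667)·(4.3333) + (1.8333)·(2.3333) + (-2.1667)·(-0.6667) + (-0.1667)·(-2.6667) + (-1.1667)·(-0.6667)) / 5 = -12.6667/5 = -2.5333
  s[X_2,X_2] = ((-2.6667)·(-2.6667) + (4.3333)·(4.3333) + (2.3333)·(2.3333) + (-0.6667)·(-0.6667) + (-2.6667)·(-2.6667) + (-0.6667)·(-0.6667)) / 5 = 39.3333/5 = 7.8667
  Sample standard deviations s_i = √(s[i,i]):
  s(X_1) = √(5.7667) = 2.4014
  s(X_2) = √(7.8667) = 2.8048

Step 3 — r_{ij} = s_{ij} / (s_i · s_j):
  r[X_1,X_1] = 1 (diagonal).
  r[X_1,X_2] = -2.5333 / (2.4014 · 2.8048) = -2.5333 / 6.7353 = -0.3761
  r[X_2,X_2] = 1 (diagonal).

R is symmetric with unit diagonal. Assembling:

R = [[1, -0.3761],
 [-0.3761, 1]]


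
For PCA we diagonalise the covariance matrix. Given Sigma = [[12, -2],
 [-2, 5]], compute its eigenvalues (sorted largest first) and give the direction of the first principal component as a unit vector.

Step 1 — characteristic polynomial of 2×2 Sigma:
  det(Sigma - λI) = λ² - trace · λ + det = 0.
  trace = 12 + 5 = 17, det = 12·5 - (-2)² = 56.
Step 2 — discriminant:
  Δ = trace² - 4·det = 289 - 224 = 65.
Step 3 — eigenvalues:
  λ = (trace ± √Δ)/2 = (17 ± 8.0623)/2,
  λ_1 = 12.5311,  λ_2 = 4.4689.

Step 4 — unit eigenvector for λ_1: solve (Sigma - λ_1 I)v = 0. First row:
  (12 - 12.5311)·v_x + (-2)·v_y = 0, i.e. (-0.5311)·v_x + (-2)·v_y = 0,
  so v ∝ (b, λ_1 - a) = (-2, 0.5311); multiply by -1 so the first entry is positive: u = (2, -0.5311).
  ||u|| = √((2)² + (-0.5311)²) = √(4.2821) ≈ 2.0693,
  v_1 = u/||u|| ≈ (0.9665, -0.2567) (||v_1|| = 1).

λ_1 = 12.5311,  λ_2 = 4.4689;  v_1 ≈ (0.9665, -0.2567)


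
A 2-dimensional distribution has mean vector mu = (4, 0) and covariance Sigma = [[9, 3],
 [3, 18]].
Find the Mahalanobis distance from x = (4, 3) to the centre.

Step 1 — centre the observation: (x - mu) = (0, 3).

Step 2 — invert Sigma. det(Sigma) = 9·18 - (3)² = 153.
  Sigma^{-1} = (1/det) · [[d, -b], [-b, a]] = [[0.1176, -0.0196],
 [-0.0196, 0.0588]].

Step 3 — form the quadratic (x - mu)^T · Sigma^{-1} · (x - mu):
  Sigma^{-1} · (x - mu) = (-0.0588, 0.1765).
  (x - mu)^T · [Sigma^{-1} · (x - mu)] = (0)·(-0.0588) + (3)·(0.1765) = 0.5294.

Step 4 — take square root: d = √(0.5294) ≈ 0.7276.

d(x, mu) = √(0.5294) ≈ 0.7276


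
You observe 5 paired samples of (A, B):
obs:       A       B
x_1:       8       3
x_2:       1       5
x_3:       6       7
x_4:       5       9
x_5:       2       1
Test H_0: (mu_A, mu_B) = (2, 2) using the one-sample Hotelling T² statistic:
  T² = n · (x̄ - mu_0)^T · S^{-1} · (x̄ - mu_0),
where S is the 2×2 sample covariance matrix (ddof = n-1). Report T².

Step 1 — sample mean vector:
  mean(A) = (8 + 1 + 6 + 5 + 2) / 5 = 22/5 = 4.4
  mean(B) = (3 + 5 + 7 + 9 + 1) / 5 = 25/5 = 5
  x̄ = (4.4, 5),  deviation x̄ - mu_0 = (4.4, 5) - (2, 2) = (2.4, 3).

Step 2 — sample covariance matrix, S[i,j] = (1/(n-1)) · Σ_k (x_{k,i} - mean_i) · (x_{k,j} - mean_j), divisor n-1 = 4:
  S[A,A] = ((3.6)·(3.6) + (-3.4)·(-3.4) + (1.6)·(1.6) + (0.6)·(0.6) + (-2.4)·(-2.4)) / 4 = 33.2/4 = 8.3
  S[A,B] = ((3.6)·(-2) + (-3.4)·(0) + (1.6)·(2) + (0.6)·(4) + (-2.4)·(-4)) / 4 = 8/4 = 2
  S[B,B] = ((-2)·(-2) + (0)·(0) + (2)·(2) + (4)·(4) + (-4)·(-4)) / 4 = 40/4 = 10
  S = [[8.3, 2],
 [2, 10]].

Step 3 — invert S. det(S) = 8.3·10 - (2)² = 79.
  S^{-1} = (1/det) · [[d, -b], [-b, a]] = [[0.1266, -0.0253],
 [-0.0253, 0.1051]].

Step 4 — quadratic form (x̄ - mu_0)^T · S^{-1} · (x̄ - mu_0):
  S^{-1} · (x̄ - mu_0) = (0.2278, 0.2544),
  (x̄ - mu_0)^T · [...] = (2.4)·(0.2278) + (3)·(0.2544) = 1.3101.

Step 5 — scale by n: T² = 5 · 1.3101 = 6.5506.

T² ≈ 6.5506


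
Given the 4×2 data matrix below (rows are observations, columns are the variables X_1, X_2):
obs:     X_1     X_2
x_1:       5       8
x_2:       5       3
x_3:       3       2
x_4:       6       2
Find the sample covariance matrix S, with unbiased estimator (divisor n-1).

Step 1 — column means:
  mean(X_1) = (5 + 5 + 3 + 6) / 4 = 19/4 = 4.75
  mean(X_2) = (8 + 3 + 2 + 2) / 4 = 15/4 = 3.75

Step 2 — sample covariance S[i,j] = (1/(n-1)) · Σ_k (x_{k,i} - mean_i) · (x_{k,j} - mean_j), with n-1 = 3.
  S[X_1,X_1] = ((0.25)·(0.25) + (0.25)·(0.25) + (-1.75)·(-1.75) + (1.25)·(1.25)) / 3 = 4.75/3 = 1.5833
  S[X_1,X_2] = ((0.25)·(4.25) + (0.25)·(-0.75) + (-1.75)·(-1.75) + (1.25)·(-1.75)) / 3 = 1.75/3 = 0.5833
  S[X_2,X_2] = ((4.25)·(4.25) + (-0.75)·(-0.75) + (-1.75)·(-1.75) + (-1.75)·(-1.75)) / 3 = 24.75/3 = 8.25

S is symmetric (S[j,i] = S[i,j]). Assembling:

S = [[1.5833, 0.5833],
 [0.5833, 8.25]]


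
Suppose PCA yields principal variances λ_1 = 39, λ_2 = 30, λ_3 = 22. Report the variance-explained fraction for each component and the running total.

Step 1 — total variance = trace(Sigma) = Σ λ_i = 39 + 30 + 22 = 91.

Step 2 — fraction explained by component i = λ_i / Σ λ:
  PC1: 39/91 = 0.4286
  PC2: 30/91 = 0.3297
  PC3: 22/91 = 0.2418

Step 3 — cumulative fraction after k components = (λ_1 + ... + λ_k) / Σ λ:
  k = 1: 39/91 = 0.4286
  k = 2: (39 + 30)/91 = 69/91 = 0.7582
  k = 3: (39 + 30 + 22)/91 = 91/91 = 1

Summary (fraction, with percent):

explained: PC1 0.4286 (42.86%), PC2 0.3297 (32.97%), PC3 0.2418 (24.18%);  cumulative: 0.4286, 0.7582, 1


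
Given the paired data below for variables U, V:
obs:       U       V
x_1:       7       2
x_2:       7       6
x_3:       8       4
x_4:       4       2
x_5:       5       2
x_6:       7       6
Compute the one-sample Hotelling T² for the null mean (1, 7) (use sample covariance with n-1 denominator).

Step 1 — sample mean vector:
  mean(U) = (7 + 7 + 8 + 4 + 5 + 7) / 6 = 38/6 = 6.3333
  mean(V) = (2 + 6 + 4 + 2 + 2 + 6) / 6 = 22/6 = 3.6667
  x̄ = (6.3333, 3.6667),  deviation x̄ - mu_0 = (6.3333, 3.6667) - (1, 7) = (5.3333, -3.3333).

Step 2 — sample covariance matrix, S[i,j] = (1/(n-1)) · Σ_k (x_{k,i} - mean_i) · (x_{k,j} - mean_j), divisor n-1 = 5:
  S[U,U] = ((0.6667)·(0.6667) + (0.6667)·(0.6667) + (1.6667)·(1.6667) + (-2.3333)·(-2.3333) + (-1.3333)·(-1.3333) + (0.6667)·(0.6667)) / 5 = 11.3333/5 = 2.2667
  S[U,V] = ((0.6667)·(-1.6667) + (0.6667)·(2.3333) + (1.6667)·(0.3333) + (-2.3333)·(-1.6667) + (-1.3333)·(-1.6667) + (0.6667)·(2.3333)) / 5 = 8.6667/5 = 1.7333
  S[V,V] = ((-1.6667)·(-1.6667) + (2.3333)·(2.3333) + (0.3333)·(0.3333) + (-1.6667)·(-1.6667) + (-1.6667)·(-1.6667) + (2.3333)·(2.3333)) / 5 = 19.3333/5 = 3.8667
  S = [[2.2667, 1.7333],
 [1.7333, 3.8667]].

Step 3 — invert S. det(S) = 2.2667·3.8667 - (1.7333)² = 5.76.
  S^{-1} = (1/det) · [[d, -b], [-b, a]] = [[0.6713, -0.3009],
 [-0.3009, 0.3935]].

Step 4 — quadratic form (x̄ - mu_0)^T · S^{-1} · (x̄ - mu_0):
  S^{-1} · (x̄ - mu_0) = (4.5833, -2.9167),
  (x̄ - mu_0)^T · [...] = (5.3333)·(4.5833) + (-3.3333)·(-2.9167) = 34.1667.

Step 5 — scale by n: T² = 6 · 34.1667 = 205.

T² ≈ 205


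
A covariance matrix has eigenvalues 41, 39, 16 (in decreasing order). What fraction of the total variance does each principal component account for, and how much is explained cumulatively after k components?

Step 1 — total variance = trace(Sigma) = Σ λ_i = 41 + 39 + 16 = 96.

Step 2 — fraction explained by component i = λ_i / Σ λ:
  PC1: 41/96 = 0.4271
  PC2: 39/96 = 0.4062
  PC3: 16/96 = 0.1667

Step 3 — cumulative fraction after k components = (λ_1 + ... + λ_k) / Σ λ:
  k = 1: 41/96 = 0.4271
  k = 2: (41 + 39)/96 = 80/96 = 0.8333
  k = 3: (41 + 39 + 16)/96 = 96/96 = 1

Summary (fraction, with percent):

explained: PC1 0.4271 (42.71%), PC2 0.4062 (40.62%), PC3 0.1667 (16.67%);  cumulative: 0.4271, 0.8333, 1


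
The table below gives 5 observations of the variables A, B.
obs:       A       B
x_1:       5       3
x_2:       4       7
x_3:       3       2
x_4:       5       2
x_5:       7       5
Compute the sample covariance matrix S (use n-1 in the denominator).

Step 1 — column means:
  mean(A) = (5 + 4 + 3 + 5 + 7) / 5 = 24/5 = 4.8
  mean(B) = (3 + 7 + 2 + 2 + 5) / 5 = 19/5 = 3.8

Step 2 — sample covariance S[i,j] = (1/(n-1)) · Σ_k (x_{k,i} - mean_i) · (x_{k,j} - mean_j), with n-1 = 4.
  S[A,A] = ((0.2)·(0.2) + (-0.8)·(-0.8) + (-1.8)·(-1.8) + (0.2)·(0.2) + (2.2)·(2.2)) / 4 = 8.8/4 = 2.2
  S[A,B] = ((0.2)·(-0.8) + (-0.8)·(3.2) + (-1.8)·(-1.8) + (0.2)·(-1.8) + (2.2)·(1.2)) / 4 = 2.8/4 = 0.7
  S[B,B] = ((-0.8)·(-0.8) + (3.2)·(3.2) + (-1.8)·(-1.8) + (-1.8)·(-1.8) + (1.2)·(1.2)) / 4 = 18.8/4 = 4.7

S is symmetric (S[j,i] = S[i,j]). Assembling:

S = [[2.2, 0.7],
 [0.7, 4.7]]


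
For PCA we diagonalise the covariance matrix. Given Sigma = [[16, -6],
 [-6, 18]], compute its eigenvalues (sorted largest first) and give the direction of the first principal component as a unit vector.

Step 1 — characteristic polynomial of 2×2 Sigma:
  det(Sigma - λI) = λ² - trace · λ + det = 0.
  trace = 16 + 18 = 34, det = 16·18 - (-6)² = 252.
Step 2 — discriminant:
  Δ = trace² - 4·det = 1156 - 1008 = 148.
Step 3 — eigenvalues:
  λ = (trace ± √Δ)/2 = (34 ± 12.1655)/2,
  λ_1 = 23.0828,  λ_2 = 10.9172.

Step 4 — unit eigenvector for λ_1: solve (Sigma - λ_1 I)v = 0. First row:
  (16 - 23.0828)·v_x + (-6)·v_y = 0, i.e. (-7.0828)·v_x + (-6)·v_y = 0,
  so v ∝ (b, λ_1 - a) = (-6, 7.0828); multiply by -1 so the first entry is positive: u = (6, -7.0828).
  ||u|| = √((6)² + (-7.0828)²) = √(86.1655) ≈ 9.2825,
  v_1 = u/||u|| ≈ (0.6464, -0.763) (||v_1|| = 1).

λ_1 = 23.0828,  λ_2 = 10.9172;  v_1 ≈ (0.6464, -0.763)


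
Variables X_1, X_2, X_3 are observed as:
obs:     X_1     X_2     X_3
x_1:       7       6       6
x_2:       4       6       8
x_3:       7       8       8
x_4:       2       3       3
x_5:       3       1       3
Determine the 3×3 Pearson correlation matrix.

Step 1 — column means:
  mean(X_1) = (7 + 4 + 7 + 2 + 3) / 5 = 23/5 = 4.6
  mean(X_2) = (6 + 6 + 8 + 3 + 1) / 5 = 24/5 = 4.8
  mean(X_3) = (6 + 8 + 8 + 3 + 3) / 5 = 28/5 = 5.6

Step 2 — sample variances and covariances s[i,j] = (1/(n-1)) · Σ_k (x_{k,i} - mean_i) · (x_{k,j} - mean_j), with n-1 = 4:
  s[X_1,X_1] = ((2.4)·(2.4) + (-0.6)·(-0.6) + (2.4)·(2.4) + (-2.6)·(-2.6) + (-1.6)·(-1.6)) / 4 = 21.2/4 = 5.3
  s[X_1,X_2] = ((2.4)·(1.2) + (-0.6)·(1.2) + (2.4)·(3.2) + (-2.6)·(-1.8) + (-1.6)·(-3.8)) / 4 = 20.6/4 = 5.15
  s[X_1,X_3] = ((2.4)·(0.4) + (-0.6)·(2.4) + (2.4)·(2.4) + (-2.6)·(-2.6) + (-1.6)·(-2.6)) / 4 = 16.2/4 = 4.05
  s[X_2,X_2] = ((1.2)·(1.2) + (1.2)·(1.2) + (3.2)·(3.2) + (-1.8)·(-1.8) + (-3.8)·(-3.8)) / 4 = 30.8/4 = 7.7
  s[X_2,X_3] = ((1.2)·(0.4) + (1.2)·(2.4) + (3.2)·(2.4) + (-1.8)·(-2.6) + (-3.8)·(-2.6)) / 4 = 25.6/4 = 6.4
  s[X_3,X_3] = ((0.4)·(0.4) + (2.4)·(2.4) + (2.4)·(2.4) + (-2.6)·(-2.6) + (-2.6)·(-2.6)) / 4 = 25.2/4 = 6.3
  Sample standard deviations s_i = √(s[i,i]):
  s(X_1) = √(5.3) = 2.3022
  s(X_2) = √(7.7) = 2.7749
  s(X_3) = √(6.3) = 2.51

Step 3 — r_{ij} = s_{ij} / (s_i · s_j):
  r[X_1,X_1] = 1 (diagonal).
  r[X_1,X_2] = 5.15 / (2.3022 · 2.7749) = 5.15 / 6.3883 = 0.8062
  r[X_1,X_3] = 4.05 / (2.3022 · 2.51) = 4.05 / 5.7784 = 0.7009
  r[X_2,X_2] = 1 (diagonal).
  r[X_2,X_3] = 6.4 / (2.7749 · 2.51) = 6.4 / 6.9649 = 0.9189
  r[X_3,X_3] = 1 (diagonal).

R is symmetric with unit diagonal. Assembling:

R = [[1, 0.8062, 0.7009],
 [0.8062, 1, 0.9189],
 [0.7009, 0.9189, 1]]


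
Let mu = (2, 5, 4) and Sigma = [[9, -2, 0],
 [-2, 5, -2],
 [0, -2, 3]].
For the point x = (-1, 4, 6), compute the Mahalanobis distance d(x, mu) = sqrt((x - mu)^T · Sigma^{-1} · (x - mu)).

Step 1 — centre the observation: (x - mu) = (-3, -1, 2).

Step 2 — invert Sigma (cofactor / det for 3×3, or solve directly):
  Sigma^{-1} = [[0.1264, 0.069, 0.046],
 [0.069, 0.3103, 0.2069],
 [0.046, 0.2069, 0.4713]].

Step 3 — form the quadratic (x - mu)^T · Sigma^{-1} · (x - mu):
  Sigma^{-1} · (x - mu) = (-0.3563, -0.1034, 0.5977).
  (x - mu)^T · [Sigma^{-1} · (x - mu)] = (-3)·(-0.3563) + (-1)·(-0.1034) + (2)·(0.5977) = 2.3678.

Step 4 — take square root: d = √(2.3678) ≈ 1.5388.

d(x, mu) = √(2.3678) ≈ 1.5388


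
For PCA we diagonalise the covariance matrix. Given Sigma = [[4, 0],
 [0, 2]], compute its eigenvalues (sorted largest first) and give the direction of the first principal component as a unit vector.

Step 1 — characteristic polynomial of 2×2 Sigma:
  det(Sigma - λI) = λ² - trace · λ + det = 0.
  trace = 4 + 2 = 6, det = 4·2 - (0)² = 8.
Step 2 — discriminant:
  Δ = trace² - 4·det = 36 - 32 = 4.
Step 3 — eigenvalues:
  λ = (trace ± √Δ)/2 = (6 ± 2)/2,
  λ_1 = 4,  λ_2 = 2.

Step 4 — unit eigenvector for λ_1: Sigma is diagonal, so its eigenvectors are the coordinate axes. λ_1 = 4 is the diagonal entry on the first coordinate axis, hence
  v_1 = (1, 0) (||v_1|| = 1).

λ_1 = 4,  λ_2 = 2;  v_1 ≈ (1, 0)


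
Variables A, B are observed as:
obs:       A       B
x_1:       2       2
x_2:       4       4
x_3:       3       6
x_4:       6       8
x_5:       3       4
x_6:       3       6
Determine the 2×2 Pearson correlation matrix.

Step 1 — column means:
  mean(A) = (2 + 4 + 3 + 6 + 3 + 3) / 6 = 21/6 = 3.5
  mean(B) = (2 + 4 + 6 + 8 + 4 + 6) / 6 = 30/6 = 5

Step 2 — sample variances and covariances s[i,j] = (1/(n-1)) · Σ_k (x_{k,i} - mean_i) · (x_{k,j} - mean_j), with n-1 = 5:
  s[A,A] = ((-1.5)·(-1.5) + (0.5)·(0.5) + (-0.5)·(-0.5) + (2.5)·(2.5) + (-0.5)·(-0.5) + (-0.5)·(-0.5)) / 5 = 9.5/5 = 1.9
  s[A,B] = ((-1.5)·(-3) + (0.5)·(-1) + (-0.5)·(1) + (2.5)·(3) + (-0.5)·(-1) + (-0.5)·(1)) / 5 = 11/5 = 2.2
  s[B,B] = ((-3)·(-3) + (-1)·(-1) + (1)·(1) + (3)·(3) + (-1)·(-1) + (1)·(1)) / 5 = 22/5 = 4.4
  Sample standard deviations s_i = √(s[i,i]):
  s(A) = √(1.9) = 1.3784
  s(B) = √(4.4) = 2.0976

Step 3 — r_{ij} = s_{ij} / (s_i · s_j):
  r[A,A] = 1 (diagonal).
  r[A,B] = 2.2 / (1.3784 · 2.0976) = 2.2 / 2.8914 = 0.7609
  r[B,B] = 1 (diagonal).

R is symmetric with unit diagonal. Assembling:

R = [[1, 0.7609],
 [0.7609, 1]]


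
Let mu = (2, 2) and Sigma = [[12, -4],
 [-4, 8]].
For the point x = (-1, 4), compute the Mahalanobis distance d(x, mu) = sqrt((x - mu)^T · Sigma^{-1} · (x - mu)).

Step 1 — centre the observation: (x - mu) = (-3, 2).

Step 2 — invert Sigma. det(Sigma) = 12·8 - (-4)² = 80.
  Sigma^{-1} = (1/det) · [[d, -b], [-b, a]] = [[0.1, 0.05],
 [0.05, 0.15]].

Step 3 — form the quadratic (x - mu)^T · Sigma^{-1} · (x - mu):
  Sigma^{-1} · (x - mu) = (-0.2, 0.15).
  (x - mu)^T · [Sigma^{-1} · (x - mu)] = (-3)·(-0.2) + (2)·(0.15) = 0.9.

Step 4 — take square root: d = √(0.9) ≈ 0.9487.

d(x, mu) = √(0.9) ≈ 0.9487


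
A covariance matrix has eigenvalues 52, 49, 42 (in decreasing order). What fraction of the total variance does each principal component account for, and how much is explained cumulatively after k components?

Step 1 — total variance = trace(Sigma) = Σ λ_i = 52 + 49 + 42 = 143.

Step 2 — fraction explained by component i = λ_i / Σ λ:
  PC1: 52/143 = 0.3636
  PC2: 49/143 = 0.3427
  PC3: 42/143 = 0.2937

Step 3 — cumulative fraction after k components = (λ_1 + ... + λ_k) / Σ λ:
  k = 1: 52/143 = 0.3636
  k = 2: (52 + 49)/143 = 101/143 = 0.7063
  k = 3: (52 + 49 + 42)/143 = 143/143 = 1

Summary (fraction, with percent):

explained: PC1 0.3636 (36.36%), PC2 0.3427 (34.27%), PC3 0.2937 (29.37%);  cumulative: 0.3636, 0.7063, 1


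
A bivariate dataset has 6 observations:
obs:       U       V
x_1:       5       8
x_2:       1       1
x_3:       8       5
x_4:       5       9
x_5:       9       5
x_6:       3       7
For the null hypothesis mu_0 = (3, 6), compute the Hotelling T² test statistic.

Step 1 — sample mean vector:
  mean(U) = (5 + 1 + 8 + 5 + 9 + 3) / 6 = 31/6 = 5.1667
  mean(V) = (8 + 1 + 5 + 9 + 5 + 7) / 6 = 35/6 = 5.8333
  x̄ = (5.1667, 5.8333),  deviation x̄ - mu_0 = (5.1667, 5.8333) - (3, 6) = (2.1667, -0.1667).

Step 2 — sample covariance matrix, S[i,j] = (1/(n-1)) · Σ_k (x_{k,i} - mean_i) · (x_{k,j} - mean_j), divisor n-1 = 5:
  S[U,U] = ((-0.1667)·(-0.1667) + (-4.1667)·(-4.1667) + (2.8333)·(2.8333) + (-0.1667)·(-0.1667) + (3.8333)·(3.8333) + (-2.1667)·(-2.1667)) / 5 = 44.8333/5 = 8.9667
  S[U,V] = ((-0.1667)·(2.1667) + (-4.1667)·(-4.8333) + (2.8333)·(-0.8333) + (-0.1667)·(3.1667) + (3.8333)·(-0.8333) + (-2.1667)·(1.1667)) / 5 = 11.1667/5 = 2.2333
  S[V,V] = ((2.1667)·(2.1667) + (-4.8333)·(-4.8333) + (-0.8333)·(-0.8333) + (3.1667)·(3.1667) + (-0.8333)·(-0.8333) + (1.1667)·(1.1667)) / 5 = 40.8333/5 = 8.1667
  S = [[8.9667, 2.2333],
 [2.2333, 8.1667]].

Step 3 — invert S. det(S) = 8.9667·8.1667 - (2.2333)² = 68.24.
  S^{-1} = (1/det) · [[d, -b], [-b, a]] = [[0.1197, -0.0327],
 [-0.0327, 0.1314]].

Step 4 — quadratic form (x̄ - mu_0)^T · S^{-1} · (x̄ - mu_0):
  S^{-1} · (x̄ - mu_0) = (0.2648, -0.0928),
  (x̄ - mu_0)^T · [...] = (2.1667)·(0.2648) + (-0.1667)·(-0.0928) = 0.5891.

Step 5 — scale by n: T² = 6 · 0.5891 = 3.5346.

T² ≈ 3.5346


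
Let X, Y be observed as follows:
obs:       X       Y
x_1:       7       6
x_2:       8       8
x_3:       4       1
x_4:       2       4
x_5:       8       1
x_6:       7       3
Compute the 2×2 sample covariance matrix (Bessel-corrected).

Step 1 — column means:
  mean(X) = (7 + 8 + 4 + 2 + 8 + 7) / 6 = 36/6 = 6
  mean(Y) = (6 + 8 + 1 + 4 + 1 + 3) / 6 = 23/6 = 3.8333

Step 2 — sample covariance S[i,j] = (1/(n-1)) · Σ_k (x_{k,i} - mean_i) · (x_{k,j} - mean_j), with n-1 = 5.
  S[X,X] = ((1)·(1) + (2)·(2) + (-2)·(-2) + (-4)·(-4) + (2)·(2) + (1)·(1)) / 5 = 30/5 = 6
  S[X,Y] = ((1)·(2.1667) + (2)·(4.1667) + (-2)·(-2.8333) + (-4)·(0.1667) + (2)·(-2.8333) + (1)·(-0.8333)) / 5 = 9/5 = 1.8
  S[Y,Y] = ((2.1667)·(2.1667) + (4.1667)·(4.1667) + (-2.8333)·(-2.8333) + (0.1667)·(0.1667) + (-2.8333)·(-2.8333) + (-0.8333)·(-0.8333)) / 5 = 38.8333/5 = 7.7667

S is symmetric (S[j,i] = S[i,j]). Assembling:

S = [[6, 1.8],
 [1.8, 7.7667]]


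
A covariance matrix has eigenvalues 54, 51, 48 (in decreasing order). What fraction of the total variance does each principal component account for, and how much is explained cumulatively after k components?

Step 1 — total variance = trace(Sigma) = Σ λ_i = 54 + 51 + 48 = 153.

Step 2 — fraction explained by component i = λ_i / Σ λ:
  PC1: 54/153 = 0.3529
  PC2: 51/153 = 0.3333
  PC3: 48/153 = 0.3137

Step 3 — cumulative fraction after k components = (λ_1 + ... + λ_k) / Σ λ:
  k = 1: 54/153 = 0.3529
  k = 2: (54 + 51)/153 = 105/153 = 0.6863
  k = 3: (54 + 51 + 48)/153 = 153/153 = 1

Summary (fraction, with percent):

explained: PC1 0.3529 (35.29%), PC2 0.3333 (33.33%), PC3 0.3137 (31.37%);  cumulative: 0.3529, 0.6863, 1


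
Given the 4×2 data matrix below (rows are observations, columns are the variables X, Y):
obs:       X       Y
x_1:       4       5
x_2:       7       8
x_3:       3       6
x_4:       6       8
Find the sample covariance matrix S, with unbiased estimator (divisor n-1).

Step 1 — column means:
  mean(X) = (4 + 7 + 3 + 6) / 4 = 20/4 = 5
  mean(Y) = (5 + 8 + 6 + 8) / 4 = 27/4 = 6.75

Step 2 — sample covariance S[i,j] = (1/(n-1)) · Σ_k (x_{k,i} - mean_i) · (x_{k,j} - mean_j), with n-1 = 3.
  S[X,X] = ((-1)·(-1) + (2)·(2) + (-2)·(-2) + (1)·(1)) / 3 = 10/3 = 3.3333
  S[X,Y] = ((-1)·(-1.75) + (2)·(1.25) + (-2)·(-0.75) + (1)·(1.25)) / 3 = 7/3 = 2.3333
  S[Y,Y] = ((-1.75)·(-1.75) + (1.25)·(1.25) + (-0.75)·(-0.75) + (1.25)·(1.25)) / 3 = 6.75/3 = 2.25

S is symmetric (S[j,i] = S[i,j]). Assembling:

S = [[3.3333, 2.3333],
 [2.3333, 2.25]]


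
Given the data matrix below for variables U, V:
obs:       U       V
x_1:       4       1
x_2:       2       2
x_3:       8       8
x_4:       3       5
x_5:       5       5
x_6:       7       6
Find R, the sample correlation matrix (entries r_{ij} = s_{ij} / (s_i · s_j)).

Step 1 — column means:
  mean(U) = (4 + 2 + 8 + 3 + 5 + 7) / 6 = 29/6 = 4.8333
  mean(V) = (1 + 2 + 8 + 5 + 5 + 6) / 6 = 27/6 = 4.5

Step 2 — sample variances and covariances s[i,j] = (1/(n-1)) · Σ_k (x_{k,i} - mean_i) · (x_{k,j} - mean_j), with n-1 = 5:
  s[U,U] = ((-0.8333)·(-0.8333) + (-2.8333)·(-2.8333) + (3.1667)·(3.1667) + (-1.8333)·(-1.8333) + (0.1667)·(0.1667) + (2.1667)·(2.1667)) / 5 = 26.8333/5 = 5.3667
  s[U,V] = ((-0.8333)·(-3.5) + (-2.8333)·(-2.5) + (3.1667)·(3.5) + (-1.8333)·(0.5) + (0.1667)·(0.5) + (2.1667)·(1.5)) / 5 = 23.5/5 = 4.7
  s[V,V] = ((-3.5)·(-3.5) + (-2.5)·(-2.5) + (3.5)·(3.5) + (0.5)·(0.5) + (0.5)·(0.5) + (1.5)·(1.5)) / 5 = 33.5/5 = 6.7
  Sample standard deviations s_i = √(s[i,i]):
  s(U) = √(5.3667) = 2.3166
  s(V) = √(6.7) = 2.5884

Step 3 — r_{ij} = s_{ij} / (s_i · s_j):
  r[U,U] = 1 (diagonal).
  r[U,V] = 4.7 / (2.3166 · 2.5884) = 4.7 / 5.9964 = 0.7838
  r[V,V] = 1 (diagonal).

R is symmetric with unit diagonal. Assembling:

R = [[1, 0.7838],
 [0.7838, 1]]


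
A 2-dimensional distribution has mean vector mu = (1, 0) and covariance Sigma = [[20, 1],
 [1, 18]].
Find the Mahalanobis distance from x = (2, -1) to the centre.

Step 1 — centre the observation: (x - mu) = (1, -1).

Step 2 — invert Sigma. det(Sigma) = 20·18 - (1)² = 359.
  Sigma^{-1} = (1/det) · [[d, -b], [-b, a]] = [[0.0501, -0.0028],
 [-0.0028, 0.0557]].

Step 3 — form the quadratic (x - mu)^T · Sigma^{-1} · (x - mu):
  Sigma^{-1} · (x - mu) = (0.0529, -0.0585).
  (x - mu)^T · [Sigma^{-1} · (x - mu)] = (1)·(0.0529) + (-1)·(-0.0585) = 0.1114.

Step 4 — take square root: d = √(0.1114) ≈ 0.3338.

d(x, mu) = √(0.1114) ≈ 0.3338


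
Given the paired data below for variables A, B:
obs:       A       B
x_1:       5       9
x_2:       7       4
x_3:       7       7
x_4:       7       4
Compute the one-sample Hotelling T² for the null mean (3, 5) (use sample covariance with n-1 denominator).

Step 1 — sample mean vector:
  mean(A) = (5 + 7 + 7 + 7) / 4 = 26/4 = 6.5
  mean(B) = (9 + 4 + 7 + 4) / 4 = 24/4 = 6
  x̄ = (6.5, 6),  deviation x̄ - mu_0 = (6.5, 6) - (3, 5) = (3.5, 1).

Step 2 — sample covariance matrix, S[i,j] = (1/(n-1)) · Σ_k (x_{k,i} - mean_i) · (x_{k,j} - mean_j), divisor n-1 = 3:
  S[A,A] = ((-1.5)·(-1.5) + (0.5)·(0.5) + (0.5)·(0.5) + (0.5)·(0.5)) / 3 = 3/3 = 1
  S[A,B] = ((-1.5)·(3) + (0.5)·(-2) + (0.5)·(1) + (0.5)·(-2)) / 3 = -6/3 = -2
  S[B,B] = ((3)·(3) + (-2)·(-2) + (1)·(1) + (-2)·(-2)) / 3 = 18/3 = 6
  S = [[1, -2],
 [-2, 6]].

Step 3 — invert S. det(S) = 1·6 - (-2)² = 2.
  S^{-1} = (1/det) · [[d, -b], [-b, a]] = [[3, 1],
 [1, 0.5]].

Step 4 — quadratic form (x̄ - mu_0)^T · S^{-1} · (x̄ - mu_0):
  S^{-1} · (x̄ - mu_0) = (11.5, 4),
  (x̄ - mu_0)^T · [...] = (3.5)·(11.5) + (1)·(4) = 44.25.

Step 5 — scale by n: T² = 4 · 44.25 = 177.

T² ≈ 177


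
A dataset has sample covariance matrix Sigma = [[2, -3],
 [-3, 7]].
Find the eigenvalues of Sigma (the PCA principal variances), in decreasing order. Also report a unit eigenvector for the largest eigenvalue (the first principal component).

Step 1 — characteristic polynomial of 2×2 Sigma:
  det(Sigma - λI) = λ² - trace · λ + det = 0.
  trace = 2 + 7 = 9, det = 2·7 - (-3)² = 5.
Step 2 — discriminant:
  Δ = trace² - 4·det = 81 - 20 = 61.
Step 3 — eigenvalues:
  λ = (trace ± √Δ)/2 = (9 ± 7.8102)/2,
  λ_1 = 8.4051,  λ_2 = 0.5949.

Step 4 — unit eigenvector for λ_1: solve (Sigma - λ_1 I)v = 0. First row:
  (2 - 8.4051)·v_x + (-3)·v_y = 0, i.e. (-6.4051)·v_x + (-3)·v_y = 0,
  so v ∝ (b, λ_1 - a) = (-3, 6.4051); multiply by -1 so the first entry is positive: u = (3, -6.4051).
  ||u|| = √((3)² + (-6.4051)²) = √(50.0256) ≈ 7.0729,
  v_1 = u/||u|| ≈ (0.4242, -0.9056) (||v_1|| = 1).

λ_1 = 8.4051,  λ_2 = 0.5949;  v_1 ≈ (0.4242, -0.9056)


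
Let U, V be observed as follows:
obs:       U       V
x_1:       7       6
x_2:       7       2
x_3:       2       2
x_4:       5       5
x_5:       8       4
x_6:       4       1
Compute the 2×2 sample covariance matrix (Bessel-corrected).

Step 1 — column means:
  mean(U) = (7 + 7 + 2 + 5 + 8 + 4) / 6 = 33/6 = 5.5
  mean(V) = (6 + 2 + 2 + 5 + 4 + 1) / 6 = 20/6 = 3.3333

Step 2 — sample covariance S[i,j] = (1/(n-1)) · Σ_k (x_{k,i} - mean_i) · (x_{k,j} - mean_j), with n-1 = 5.
  S[U,U] = ((1.5)·(1.5) + (1.5)·(1.5) + (-3.5)·(-3.5) + (-0.5)·(-0.5) + (2.5)·(2.5) + (-1.5)·(-1.5)) / 5 = 25.5/5 = 5.1
  S[U,V] = ((1.5)·(2.6667) + (1.5)·(-1.3333) + (-3.5)·(-1.3333) + (-0.5)·(1.6667) + (2.5)·(0.6667) + (-1.5)·(-2.3333)) / 5 = 11/5 = 2.2
  S[V,V] = ((2.6667)·(2.6667) + (-1.3333)·(-1.3333) + (-1.3333)·(-1.3333) + (1.6667)·(1.6667) + (0.6667)·(0.6667) + (-2.3333)·(-2.3333)) / 5 = 19.3333/5 = 3.8667

S is symmetric (S[j,i] = S[i,j]). Assembling:

S = [[5.1, 2.2],
 [2.2, 3.8667]]


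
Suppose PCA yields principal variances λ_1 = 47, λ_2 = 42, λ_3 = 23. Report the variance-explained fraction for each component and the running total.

Step 1 — total variance = trace(Sigma) = Σ λ_i = 47 + 42 + 23 = 112.

Step 2 — fraction explained by component i = λ_i / Σ λ:
  PC1: 47/112 = 0.4196
  PC2: 42/112 = 0.375
  PC3: 23/112 = 0.2054

Step 3 — cumulative fraction after k components = (λ_1 + ... + λ_k) / Σ λ:
  k = 1: 47/112 = 0.4196
  k = 2: (47 + 42)/112 = 89/112 = 0.7946
  k = 3: (47 + 42 + 23)/112 = 112/112 = 1

Summary (fraction, with percent):

explained: PC1 0.4196 (41.96%), PC2 0.375 (37.5%), PC3 0.2054 (20.54%);  cumulative: 0.4196, 0.7946, 1


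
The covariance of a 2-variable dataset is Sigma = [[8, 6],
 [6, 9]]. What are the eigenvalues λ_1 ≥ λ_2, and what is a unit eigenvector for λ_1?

Step 1 — characteristic polynomial of 2×2 Sigma:
  det(Sigma - λI) = λ² - trace · λ + det = 0.
  trace = 8 + 9 = 17, det = 8·9 - (6)² = 36.
Step 2 — discriminant:
  Δ = trace² - 4·det = 289 - 144 = 145.
Step 3 — eigenvalues:
  λ = (trace ± √Δ)/2 = (17 ± 12.0416)/2,
  λ_1 = 14.5208,  λ_2 = 2.4792.

Step 4 — unit eigenvector for λ_1: solve (Sigma - λ_1 I)v = 0. First row:
  (8 - 14.5208)·v_x + (6)·v_y = 0, i.e. (-6.5208)·v_x + (6)·v_y = 0,
  so v ∝ (b, λ_1 - a) = (6, 6.5208) = u.
  ||u|| = √((6)² + (6.5208)²) = √(78.5208) ≈ 8.8612,
  v_1 = u/||u|| ≈ (0.6771, 0.7359) (||v_1|| = 1).

λ_1 = 14.5208,  λ_2 = 2.4792;  v_1 ≈ (0.6771, 0.7359)


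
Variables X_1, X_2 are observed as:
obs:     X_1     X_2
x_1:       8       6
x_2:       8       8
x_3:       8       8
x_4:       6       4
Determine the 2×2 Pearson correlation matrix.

Step 1 — column means:
  mean(X_1) = (8 + 8 + 8 + 6) / 4 = 30/4 = 7.5
  mean(X_2) = (6 + 8 + 8 + 4) / 4 = 26/4 = 6.5

Step 2 — sample variances and covariances s[i,j] = (1/(n-1)) · Σ_k (x_{k,i} - mean_i) · (x_{k,j} - mean_j), with n-1 = 3:
  s[X_1,X_1] = ((0.5)·(0.5) + (0.5)·(0.5) + (0.5)·(0.5) + (-1.5)·(-1.5)) / 3 = 3/3 = 1
  s[X_1,X_2] = ((0.5)·(-0.5) + (0.5)·(1.5) + (0.5)·(1.5) + (-1.5)·(-2.5)) / 3 = 5/3 = 1.6667
  s[X_2,X_2] = ((-0.5)·(-0.5) + (1.5)·(1.5) + (1.5)·(1.5) + (-2.5)·(-2.5)) / 3 = 11/3 = 3.6667
  Sample standard deviations s_i = √(s[i,i]):
  s(X_1) = √(1) = 1
  s(X_2) = √(3.6667) = 1.9149

Step 3 — r_{ij} = s_{ij} / (s_i · s_j):
  r[X_1,X_1] = 1 (diagonal).
  r[X_1,X_2] = 1.6667 / (1 · 1.9149) = 1.6667 / 1.9149 = 0.8704
  r[X_2,X_2] = 1 (diagonal).

R is symmetric with unit diagonal. Assembling:

R = [[1, 0.8704],
 [0.8704, 1]]


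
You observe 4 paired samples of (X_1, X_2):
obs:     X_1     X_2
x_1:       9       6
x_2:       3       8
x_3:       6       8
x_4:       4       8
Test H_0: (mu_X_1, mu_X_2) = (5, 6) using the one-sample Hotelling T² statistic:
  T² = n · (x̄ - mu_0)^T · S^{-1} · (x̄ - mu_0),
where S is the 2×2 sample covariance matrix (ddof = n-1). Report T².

Step 1 — sample mean vector:
  mean(X_1) = (9 + 3 + 6 + 4) / 4 = 22/4 = 5.5
  mean(X_2) = (6 + 8 + 8 + 8) / 4 = 30/4 = 7.5
  x̄ = (5.5, 7.5),  deviation x̄ - mu_0 = (5.5, 7.5) - (5, 6) = (0.5, 1.5).

Step 2 — sample covariance matrix, S[i,j] = (1/(n-1)) · Σ_k (x_{k,i} - mean_i) · (x_{k,j} - mean_j), divisor n-1 = 3:
  S[X_1,X_1] = ((3.5)·(3.5) + (-2.5)·(-2.5) + (0.5)·(0.5) + (-1.5)·(-1.5)) / 3 = 21/3 = 7
  S[X_1,X_2] = ((3.5)·(-1.5) + (-2.5)·(0.5) + (0.5)·(0.5) + (-1.5)·(0.5)) / 3 = -7/3 = -2.3333
  S[X_2,X_2] = ((-1.5)·(-1.5) + (0.5)·(0.5) + (0.5)·(0.5) + (0.5)·(0.5)) / 3 = 3/3 = 1
  S = [[7, -2.3333],
 [-2.3333, 1]].

Step 3 — invert S. det(S) = 7·1 - (-2.3333)² = 1.5556.
  S^{-1} = (1/det) · [[d, -b], [-b, a]] = [[0.6429, 1.5],
 [1.5, 4.5]].

Step 4 — quadratic form (x̄ - mu_0)^T · S^{-1} · (x̄ - mu_0):
  S^{-1} · (x̄ - mu_0) = (2.5714, 7.5),
  (x̄ - mu_0)^T · [...] = (0.5)·(2.5714) + (1.5)·(7.5) = 12.5357.

Step 5 — scale by n: T² = 4 · 12.5357 = 50.1429.

T² ≈ 50.1429


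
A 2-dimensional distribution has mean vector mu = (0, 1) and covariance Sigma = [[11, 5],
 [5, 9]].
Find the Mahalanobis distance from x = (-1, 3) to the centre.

Step 1 — centre the observation: (x - mu) = (-1, 2).

Step 2 — invert Sigma. det(Sigma) = 11·9 - (5)² = 74.
  Sigma^{-1} = (1/det) · [[d, -b], [-b, a]] = [[0.1216, -0.0676],
 [-0.0676, 0.1486]].

Step 3 — form the quadratic (x - mu)^T · Sigma^{-1} · (x - mu):
  Sigma^{-1} · (x - mu) = (-0.2568, 0.3649).
  (x - mu)^T · [Sigma^{-1} · (x - mu)] = (-1)·(-0.2568) + (2)·(0.3649) = 0.9865.

Step 4 — take square root: d = √(0.9865) ≈ 0.9932.

d(x, mu) = √(0.9865) ≈ 0.9932
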